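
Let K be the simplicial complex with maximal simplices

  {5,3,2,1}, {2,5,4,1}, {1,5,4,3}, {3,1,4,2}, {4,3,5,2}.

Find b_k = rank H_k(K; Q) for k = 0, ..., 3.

b_0 = 1, b_1 = 0, b_2 = 0, b_3 = 1.

Order the vertices as 1 < 2 < 3 < 4 < 5. Listing each simplex with vertices in this order, K has dimension 3 with simplices:

  0-simplices (5): [1], [2], [3], [4], [5]
  1-simplices (10): [1,2], [1,3], [1,4], [1,5], [2,3], [2,4], [2,5], [3,4], [3,5], [4,5]
  2-simplices (10): [1,2,3], [1,2,4], [1,2,5], [1,3,4], [1,3,5], [1,4,5], [2,3,4], [2,3,5], [2,4,5], [3,4,5]
  3-simplices (5): [1,2,3,4], [1,2,3,5], [1,2,4,5], [1,3,4,5], [2,3,4,5]

Hence C_0 ≅ Z^5, C_1 ≅ Z^10, C_2 ≅ Z^10, C_3 ≅ Z^5.

Boundary ∂_1: C_1 → C_0 sends each edge [p,q] (with p < q) to q − p. For instance
  ∂[1,3] = [3] − [1].
The 5×10 boundary matrix has rank 4 and Smith normal form diag(1,1,1,1).

∂_2: C_2 → C_1 sends each 2-simplex [p,q,r] to [q,r] − [p,r] + [p,q]. For instance
  ∂[1,3,4] = [3,4] − [1,4] + [1,3],
  ∂[2,3,4] = [3,4] − [2,4] + [2,3].
This gives a 10×10 integer matrix of rank 6; reducing to Smith normal form yields diagonal entries (1,1,1,1,1,1).

Boundary ∂_3: C_3 → C_2 sends each 3-simplex σ to the alternating sum Σ_i (−1)^i (σ with its i-th vertex removed). For instance
  ∂[2,3,4,5] = [3,4,5] − [2,4,5] + [2,3,5] − [2,3,4],
  ∂[1,2,3,5] = [2,3,5] − [1,3,5] + [1,2,5] − [1,2,3].
This gives a 10×5 integer matrix of rank 4; reducing to Smith normal form yields diagonal entries (1,1,1,1).

Computing H_k = (kernel of ∂_k) / (image of ∂_{k+1}):

  H_0: rank C_0 − rank ∂_1 = 5 − 4 = 1, and the invariant factors of ∂_1 are all 1, so H_0 ≅ Z.
  H_1: rank ker ∂_1 − rank ∂_2 = (10 − 4) − 6 = 0, and the invariant factors of ∂_2 are all 1, so H_1 ≅ 0.
  H_2: rank ker ∂_2 − rank ∂_3 = (10 − 6) − 4 = 0, and the invariant factors of ∂_3 are all 1, so H_2 ≅ 0.
  H_3: rank ker ∂_3 − rank ∂_4 = (5 − 4) − 0 = 1, and there is no ∂_4, so H_3 ≅ Z.

As a check, the Euler characteristic is 5 − 10 + 10 − 5 = 0, which agrees with 1 − 0 + 0 − 1 = 0.

Hence the Betti numbers are b_0 = 1, b_1 = 0, b_2 = 0, b_3 = 1.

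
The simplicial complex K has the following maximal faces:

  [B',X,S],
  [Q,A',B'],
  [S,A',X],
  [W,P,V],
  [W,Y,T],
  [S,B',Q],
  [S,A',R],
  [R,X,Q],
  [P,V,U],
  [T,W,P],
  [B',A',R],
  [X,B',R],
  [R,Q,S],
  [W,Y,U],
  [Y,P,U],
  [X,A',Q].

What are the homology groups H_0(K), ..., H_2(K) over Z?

K has 12 vertices, 27 edges, 16 triangles.
rank ∂_0 = 0, rank ∂_1 = 10 ⇒ b_0 = 12 − 0 − 10 = 2; all invariant factors of ∂_1 are 1 so no torsion. So H_0 ≅ Z^2.
rank ∂_1 = 10, rank ∂_2 = 16 ⇒ b_1 = 27 − 10 − 16 = 1; ∂_2 has invariant factor(s) [2] giving torsion. So H_1 ≅ Z ⊕ Z_2.
rank ∂_2 = 16, rank ∂_3 = 0 ⇒ b_2 = 16 − 16 − 0 = 0. So H_2 ≅ 0.

H_0 = Z^2,  H_1 = Z ⊕ Z_2,  H_2 = 0.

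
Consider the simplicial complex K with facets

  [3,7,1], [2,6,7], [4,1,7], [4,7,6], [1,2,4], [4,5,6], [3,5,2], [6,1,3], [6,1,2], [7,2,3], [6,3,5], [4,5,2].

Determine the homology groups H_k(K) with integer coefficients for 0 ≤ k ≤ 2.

H_0 = Z,  H_1 = Z/2,  H_2 = 0.

Order the vertices as 1 < 2 < 3 < 4 < 5 < 6 < 7. Listing each simplex with vertices in this order, K has dimension 2 with simplices:

  0-simplices (7): [1], [2], [3], [4], [5], [6], [7]
  1-simplices (18): [1,2], [1,3], [1,4], [1,6], [1,7], [2,3], [2,4], [2,5], [2,6], [2,7], [3,5], [3,6], [3,7], [4,5], [4,6], [4,7], [5,6], [6,7]
  2-simplices (12): [1,2,4], [1,2,6], [1,3,6], [1,3,7], [1,4,7], [2,3,5], [2,3,7], [2,4,5], [2,6,7], [3,5,6], [4,5,6], [4,6,7]

so the chain groups are C_0 ≅ Z^7, C_1 ≅ Z^18, C_2 ≅ Z^12.

Boundary ∂_1: C_1 → C_0 is given by ∂[p,q] = [q] − [p]. For instance
  ∂[2,6] = [6] − [2].
As a 7×18 matrix over Z this has rank 6, with invariant factors (1,1,1,1,1,1).

∂_2: C_2 → C_1 maps a triangle to the signed sum of its edges. For instance
  ∂[2,3,5] = [3,5] − [2,5] + [2,3],
  ∂[1,3,7] = [3,7] − [1,7] + [1,3].
This gives a 18×12 integer matrix of rank 12; reducing to Smith normal form yields diagonal entries (1,1,1,1,1,1,1,1,1,1,1,2).

Reading off H_k = ker ∂_k / im ∂_{k+1}:

  H_0: rank C_0 − rank ∂_1 = 7 − 6 = 1, and the invariant factors of ∂_1 are all 1, so H_0 ≅ Z.
  H_1: rank ker ∂_1 − rank ∂_2 = (18 − 6) − 12 = 0, and ∂_2 has invariant factor 2 > 1, so H_1 ≅ Z/2.
  H_2: rank ker ∂_2 − rank ∂_3 = (12 − 12) − 0 = 0, and there is no ∂_3, so H_2 ≅ 0.

As a check, the Euler characteristic is 7 − 18 + 12 = 1, which agrees with 1 − 0 + 0 = 1.
(K is a triangulation of the real projective plane RP^2.)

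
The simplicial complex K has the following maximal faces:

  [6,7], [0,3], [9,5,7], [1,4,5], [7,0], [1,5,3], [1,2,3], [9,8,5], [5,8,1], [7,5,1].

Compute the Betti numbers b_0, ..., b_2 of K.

b_0 = 1, b_1 = 1, b_2 = 0.

We work with the vertex ordering 0 < 1 < 2 < 3 < 4 < 5 < 6 < 7 < 8 < 9. The simplices of K, each written with vertices in increasing order, are:

  0-simplices (10): [0], [1], [2], [3], [4], [5], [6], [7], [8], [9]
  1-simplices (17): [0,3], [0,7], [1,2], [1,3], [1,4], [1,5], [1,7], [1,8], [2,3], [3,5], [4,5], [5,7], [5,8], [5,9], [6,7], [7,9], [8,9]
  2-simplices (7): [1,2,3], [1,3,5], [1,4,5], [1,5,7], [1,5,8], [5,7,9], [5,8,9]

so the chain groups are C_0 ≅ Z^10, C_1 ≅ Z^17, C_2 ≅ Z^7.

The boundary map ∂_1: C_1 → C_0 maps an edge to its endpoints' difference, ∂[p,q] = q − p. For instance
  ∂[3,5] = [5] − [3].
This gives a 10×17 integer matrix of rank 9; reducing to Smith normal form yields diagonal entries (1,1,1,1,1,1,1,1,1).

The boundary map ∂_2: C_2 → C_1 maps a triangle to the signed sum of its edges. For instance
  ∂[5,8,9] = [8,9] − [5,9] + [5,8],
  ∂[1,2,3] = [2,3] − [1,3] + [1,2].
The 17×7 boundary matrix has rank 7 and Smith normal form diag(1,1,1,1,1,1,1).

Now H_k = ker ∂_k / im ∂_{k+1}, so:

  H_0: rank C_0 − rank ∂_1 = 10 − 9 = 1, and the invariant factors of ∂_1 are all 1, so H_0 = Z.
  H_1: rank ker ∂_1 − rank ∂_2 = (17 − 9) − 7 = 1, and the invariant factors of ∂_2 are all 1, so H_1 = Z.
  H_2: rank ker ∂_2 − rank ∂_3 = (7 − 7) − 0 = 0, and there is no ∂_3, so H_2 = 0.

As a check, the Euler characteristic is 10 − 17 + 7 = 0, which agrees with 1 − 1 + 0 = 0.

Hence the Betti numbers are b_0 = 1, b_1 = 1, b_2 = 0.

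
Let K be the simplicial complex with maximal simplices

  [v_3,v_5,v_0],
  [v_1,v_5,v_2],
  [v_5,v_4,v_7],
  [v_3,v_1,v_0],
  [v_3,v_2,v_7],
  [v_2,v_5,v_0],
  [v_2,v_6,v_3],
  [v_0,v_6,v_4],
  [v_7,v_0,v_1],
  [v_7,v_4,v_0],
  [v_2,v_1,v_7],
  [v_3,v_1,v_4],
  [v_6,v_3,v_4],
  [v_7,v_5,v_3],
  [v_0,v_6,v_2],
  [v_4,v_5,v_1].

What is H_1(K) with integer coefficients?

K has 8 vertices, 24 edges, 16 triangles.
rank ∂_1 = 7, rank ∂_2 = 15 ⇒ b_1 = 24 − 7 − 15 = 2; all invariant factors of ∂_2 are 1 so no torsion. So H_1 ≅ Z^2.

H_1 ≅ Z^2.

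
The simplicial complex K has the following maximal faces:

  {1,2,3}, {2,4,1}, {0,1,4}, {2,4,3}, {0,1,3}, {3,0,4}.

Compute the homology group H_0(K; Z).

H_0 ≅ Z.

Order the vertices as 0 < 1 < 2 < 3 < 4. Listing each simplex with vertices in this order, K has dimension 2 with simplices:

  0-simplices (5): [0], [1], [2], [3], [4]
  1-simplices (9): [0,1], [0,3], [0,4], [1,2], [1,3], [1,4], [2,3], [2,4], [3,4]
  2-simplices (6): [0,1,3], [0,1,4], [0,3,4], [1,2,3], [1,2,4], [2,3,4]

Hence C_0 ≅ Z^5, C_1 ≅ Z^9, C_2 ≅ Z^6.

∂_1: C_1 → C_0 sends each edge [p,q] (with p < q) to q − p.
As a 5×9 matrix over Z this has rank 4, with invariant factors (1,1,1,1).

∂_2: C_2 → C_1 sends each 2-simplex [p,q,r] to [q,r] − [p,r] + [p,q]. For instance
  ∂[0,1,4] = [1,4] − [0,4] + [0,1],
  ∂[0,1,3] = [1,3] − [0,3] + [0,1].
The resulting 9×6 matrix has rank 5, and its Smith normal form has invariant factors (1,1,1,1,1).

Now H_k = ker ∂_k / im ∂_{k+1}, so:

  H_0: rank C_0 − rank ∂_1 = 5 − 4 = 1, and the invariant factors of ∂_1 are all 1, so H_0 ≅ Z.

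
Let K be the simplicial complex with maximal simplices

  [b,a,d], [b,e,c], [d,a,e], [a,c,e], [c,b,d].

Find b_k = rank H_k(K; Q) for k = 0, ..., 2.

Fix the vertex order a < b < c < d < e and write every simplex with vertices in increasing order. Then dim K = 2 and the simplices of K are:

  0-simplices (5): a, b, c, d, e
  1-simplices (10): ab, ac, ad, ae, bc, bd, be, cd, ce, de
  2-simplices (5): abd, ace, ade, bcd, bce

so the chain groups are C_0 ≅ Z^5, C_1 ≅ Z^10, C_2 ≅ Z^5.

The boundary map ∂_1: C_1 → C_0 maps an edge to its endpoints' difference, ∂[p,q] = q − p.
The 5×10 boundary matrix has rank 4 and Smith normal form diag(1,1,1,1).

∂_2: C_2 → C_1 maps a triangle to the signed sum of its edges. For instance
  ∂abd = bd − ad + ab,
  ∂ade = de − ae + ad.
This gives a 10×5 integer matrix of rank 5; reducing to Smith normal form yields diagonal entries (1,1,1,1,1).

Reading off H_k = ker ∂_k / im ∂_{k+1}:

  H_0: rank C_0 − rank ∂_1 = 5 − 4 = 1, and the invariant factors of ∂_1 are all 1, so H_0 ≅ Z.
  H_1: rank ker ∂_1 − rank ∂_2 = (10 − 4) − 5 = 1, and the invariant factors of ∂_2 are all 1, so H_1 ≅ Z.
  H_2: rank ker ∂_2 − rank ∂_3 = (5 − 5) − 0 = 0, and there is no ∂_3, so H_2 ≅ 0.

Hence the Betti numbers are b_0 = 1, b_1 = 1, b_2 = 0.

b_0 = 1, b_1 = 1, b_2 = 0.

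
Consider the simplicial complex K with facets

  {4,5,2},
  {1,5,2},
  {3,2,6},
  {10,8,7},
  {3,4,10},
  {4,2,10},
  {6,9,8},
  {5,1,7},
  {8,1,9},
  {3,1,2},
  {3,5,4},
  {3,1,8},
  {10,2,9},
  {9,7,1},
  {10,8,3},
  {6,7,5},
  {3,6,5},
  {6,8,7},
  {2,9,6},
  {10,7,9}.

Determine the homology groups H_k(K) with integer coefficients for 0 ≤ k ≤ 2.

Take the total order 1 < 2 < 3 < 4 < 5 < 6 < 7 < 8 < 9 < 10 on the vertex set. Then K (dimension 2) consists of the simplices:

  0-simplices (10): [1], [2], [3], [4], [5], [6], [7], [8], [9], [10]
  1-simplices (30): (30 of them)
  2-simplices (20): (20 of them)

giving chain groups C_0 ≅ Z^10, C_1 ≅ Z^30, C_2 ≅ Z^20.

Boundary ∂_1: C_1 → C_0 maps an edge to its endpoints' difference, ∂[p,q] = q − p.
This gives a 10×30 integer matrix of rank 9; reducing to Smith normal form yields diagonal entries (1,1,1,1,1,1,1,1,1).

The boundary map ∂_2: C_2 → C_1 maps a triangle to the signed sum of its edges. For instance
  ∂[2,3,6] = [3,6] − [2,6] + [2,3],
  ∂[3,8,10] = [8,10] − [3,10] + [3,8].
As a 30×20 matrix over Z this has rank 20, with invariant factors (1,1,1,1,1,1,1,1,1,1,1,1,1,1,1,1,1,1,1,2).

Now H_k = ker ∂_k / im ∂_{k+1}, so:

  H_0: rank C_0 − rank ∂_1 = 10 − 9 = 1, and the invariant factors of ∂_1 are all 1, so H_0 ≅ Z.
  H_1: rank ker ∂_1 − rank ∂_2 = (30 − 9) − 20 = 1, and ∂_2 has invariant factor 2 > 1, so H_1 ≅ Z ⊕ Z/2.
  H_2: rank ker ∂_2 − rank ∂_3 = (20 − 20) − 0 = 0, and there is no ∂_3, so H_2 ≅ 0.

H_0 ≅ Z,  H_1 ≅ Z ⊕ Z/2,  H_2 = 0.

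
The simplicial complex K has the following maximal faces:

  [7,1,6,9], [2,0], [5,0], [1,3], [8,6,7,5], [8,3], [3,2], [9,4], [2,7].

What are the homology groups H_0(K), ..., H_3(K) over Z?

K has 10 vertices, 18 edges, 8 triangles, 2 3-simplices.
rank ∂_0 = 0, rank ∂_1 = 9 ⇒ b_0 = 10 − 0 − 9 = 1; all invariant factors of ∂_1 are 1 so no torsion. So H_0 ≅ Z.
rank ∂_1 = 9, rank ∂_2 = 6 ⇒ b_1 = 18 − 9 − 6 = 3; all invariant factors of ∂_2 are 1 so no torsion. So H_1 ≅ Z^3.
rank ∂_2 = 6, rank ∂_3 = 2 ⇒ b_2 = 8 − 6 − 2 = 0; all invariant factors of ∂_3 are 1 so no torsion. So H_2 ≅ 0.
rank ∂_3 = 2, rank ∂_4 = 0 ⇒ b_3 = 2 − 2 − 0 = 0. So H_3 ≅ 0.

H_0 ≅ Z,  H_1 ≅ Z^3,  H_2 = 0,  H_3 = 0.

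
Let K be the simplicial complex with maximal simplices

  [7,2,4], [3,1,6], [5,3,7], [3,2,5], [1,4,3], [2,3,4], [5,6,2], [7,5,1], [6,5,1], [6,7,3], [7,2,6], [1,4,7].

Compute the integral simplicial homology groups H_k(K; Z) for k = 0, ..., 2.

H_0 ≅ Z,  H_1 ≅ Z/2,  H_2 = 0.

Fix the vertex order 1 < 2 < 3 < 4 < 5 < 6 < 7 and write every simplex with vertices in increasing order. Then dim K = 2 and the simplices of K are:

  0-simplices (7): [1], [2], [3], [4], [5], [6], [7]
  1-simplices (18): [1,3], [1,4], [1,5], [1,6], [1,7], [2,3], [2,4], [2,5], [2,6], [2,7], [3,4], [3,5], [3,6], [3,7], [4,7], [5,6], [5,7], [6,7]
  2-simplices (12): [1,3,4], [1,3,6], [1,4,7], [1,5,6], [1,5,7], [2,3,4], [2,3,5], [2,4,7], [2,5,6], [2,6,7], [3,5,7], [3,6,7]

Hence C_0 ≅ Z^7, C_1 ≅ Z^18, C_2 ≅ Z^12.

Boundary ∂_1: C_1 → C_0 sends each edge [p,q] (with p < q) to q − p. For instance
  ∂[1,3] = [3] − [1].
As a 7×18 matrix over Z this has rank 6, with invariant factors (1,1,1,1,1,1).

The boundary map ∂_2: C_2 → C_1 sends each 2-simplex [p,q,r] to [q,r] − [p,r] + [p,q]. For instance
  ∂[1,4,7] = [4,7] − [1,7] + [1,4],
  ∂[2,4,7] = [4,7] − [2,7] + [2,4].
The 18×12 boundary matrix has rank 12 and Smith normal form diag(1,1,1,1,1,1,1,1,1,1,1,2).

Now H_k = ker ∂_k / im ∂_{k+1}, so:

  H_0: rank C_0 − rank ∂_1 = 7 − 6 = 1, and the invariant factors of ∂_1 are all 1, so H_0 ≅ Z.
  H_1: rank ker ∂_1 − rank ∂_2 = (18 − 6) − 12 = 0, and ∂_2 has invariant factor 2 > 1, so H_1 ≅ Z/2.
  H_2: rank ker ∂_2 − rank ∂_3 = (12 − 12) − 0 = 0, and there is no ∂_3, so H_2 ≅ 0.

(K is a triangulation of the real projective plane RP^2.)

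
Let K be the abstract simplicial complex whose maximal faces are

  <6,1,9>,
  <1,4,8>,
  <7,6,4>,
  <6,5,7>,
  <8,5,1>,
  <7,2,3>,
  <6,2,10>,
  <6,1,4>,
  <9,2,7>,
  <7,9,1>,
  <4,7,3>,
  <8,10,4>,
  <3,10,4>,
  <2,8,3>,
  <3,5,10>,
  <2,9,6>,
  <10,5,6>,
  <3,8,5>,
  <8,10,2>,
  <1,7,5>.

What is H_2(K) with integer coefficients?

Fix the vertex order 1 < 2 < 3 < 4 < 5 < 6 < 7 < 8 < 9 < 10 and write every simplex with vertices in increasing order. Then dim K = 2 and the simplices of K are:

  0-simplices (10): [1], [2], [3], [4], [5], [6], [7], [8], [9], [10]
  1-simplices (30): (30 of them)
  2-simplices (20): (20 of them)

so the chain groups are C_0 ≅ Z^10, C_1 ≅ Z^30, C_2 ≅ Z^20.

∂_1: C_1 → C_0 is given by ∂[p,q] = [q] − [p]. For instance
  ∂[5,6] = [6] − [5].
As a 10×30 matrix over Z this has rank 9, with invariant factors (1,1,1,1,1,1,1,1,1).

The boundary map ∂_2: C_2 → C_1 maps a triangle to the signed sum of its edges. For instance
  ∂[4,8,10] = [8,10] − [4,10] + [4,8],
  ∂[5,6,7] = [6,7] − [5,7] + [5,6].
As a 30×20 matrix over Z this has rank 20, with invariant factors (1,1,1,1,1,1,1,1,1,1,1,1,1,1,1,1,1,1,1,2).

Reading off H_k = ker ∂_k / im ∂_{k+1}:

  H_2: rank ker ∂_2 − rank ∂_3 = (20 − 20) − 0 = 0, and there is no ∂_3, so H_2 ≅ 0.

H_2 ≅ 0.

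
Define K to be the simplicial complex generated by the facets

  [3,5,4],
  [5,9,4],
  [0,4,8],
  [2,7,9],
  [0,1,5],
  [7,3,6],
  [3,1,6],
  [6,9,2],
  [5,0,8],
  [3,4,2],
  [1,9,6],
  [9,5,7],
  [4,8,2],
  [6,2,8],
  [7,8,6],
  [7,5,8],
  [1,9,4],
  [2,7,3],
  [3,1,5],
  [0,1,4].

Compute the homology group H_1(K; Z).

We work with the vertex ordering 0 < 1 < 2 < 3 < 4 < 5 < 6 < 7 < 8 < 9. The simplices of K, each written with vertices in increasing order, are:

  0-simplices (10): [0], [1], [2], [3], [4], [5], [6], [7], [8], [9]
  1-simplices (30): (30 of them)
  2-simplices (20): (20 of them)

giving chain groups C_0 ≅ Z^10, C_1 ≅ Z^30, C_2 ≅ Z^20.

Boundary ∂_1: C_1 → C_0 is given by ∂[p,q] = [q] − [p].
The 10×30 boundary matrix has rank 9 and Smith normal form diag(1,1,1,1,1,1,1,1,1).

The boundary map ∂_2: C_2 → C_1 maps a triangle to the signed sum of its edges. For instance
  ∂[1,3,6] = [3,6] − [1,6] + [1,3],
  ∂[1,3,5] = [3,5] − [1,5] + [1,3].
The 30×20 boundary matrix has rank 20 and Smith normal form diag(1,1,1,1,1,1,1,1,1,1,1,1,1,1,1,1,1,1,1,2).

Computing H_k = (kernel of ∂_k) / (image of ∂_{k+1}):

  H_1: rank ker ∂_1 − rank ∂_2 = (30 − 9) − 20 = 1, and ∂_2 has invariant factor 2 > 1, so H_1 = Z ⊕ Z/2.

H_1 = Z ⊕ Z/2.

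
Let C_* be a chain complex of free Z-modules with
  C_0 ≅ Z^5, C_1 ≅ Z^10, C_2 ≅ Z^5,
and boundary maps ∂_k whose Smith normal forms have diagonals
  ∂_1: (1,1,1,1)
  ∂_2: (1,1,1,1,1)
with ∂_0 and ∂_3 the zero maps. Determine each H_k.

H_0: b_0 = 5 − 0 − 4 = 1; torsion from ∂_1 factors > 1: none. So H_0 = Z.
H_1: b_1 = 10 − 4 − 5 = 1; torsion from ∂_2 factors > 1: none. So H_1 = Z.
H_2: b_2 = 5 − 5 − 0 = 0; torsion from ∂_3 factors > 1: none. So H_2 = 0.

H_0 = Z,  H_1 = Z,  H_2 = 0.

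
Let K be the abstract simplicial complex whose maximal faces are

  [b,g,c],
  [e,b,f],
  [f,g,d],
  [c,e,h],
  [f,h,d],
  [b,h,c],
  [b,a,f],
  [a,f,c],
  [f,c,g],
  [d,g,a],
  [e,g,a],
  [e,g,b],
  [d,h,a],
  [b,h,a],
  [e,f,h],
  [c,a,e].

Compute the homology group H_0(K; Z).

Order the vertices as a < b < c < d < e < f < g < h. Listing each simplex with vertices in this order, K has dimension 2 with simplices:

  0-simplices (8): a, b, c, d, e, f, g, h
  1-simplices (24): ab, ac, ad, ae, af, ag, ah, bc, be, bf, bg, bh, ce, cf, cg, ch, df, dg, dh, ef, eg, eh, fg, fh
  2-simplices (16): abf, abh, ace, acf, adg, adh, aeg, bcg, bch, bef, beg, ceh, cfg, dfg, dfh, efh

Hence C_0 ≅ Z^8, C_1 ≅ Z^24, C_2 ≅ Z^16.

The boundary map ∂_1: C_1 → C_0 sends each edge [p,q] (with p < q) to q − p. For instance
  ∂bf = f − b.
This gives a 8×24 integer matrix of rank 7; reducing to Smith normal form yields diagonal entries (1,1,1,1,1,1,1).

The boundary map ∂_2: C_2 → C_1 sends each 2-simplex [p,q,r] to [q,r] − [p,r] + [p,q]. For instance
  ∂bcg = cg − bg + bc,
  ∂abf = bf − af + ab.
The 24×16 boundary matrix has rank 15 and Smith normal form diag(1,1,1,1,1,1,1,1,1,1,1,1,1,1,1).

Computing H_k = (kernel of ∂_k) / (image of ∂_{k+1}):

  H_0: rank C_0 − rank ∂_1 = 8 − 7 = 1, and the invariant factors of ∂_1 are all 1, so H_0 ≅ Z.

H_0 = Z.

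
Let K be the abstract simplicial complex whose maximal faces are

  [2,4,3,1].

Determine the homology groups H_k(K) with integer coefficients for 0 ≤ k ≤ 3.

Fix the vertex order 1 < 2 < 3 < 4 and write every simplex with vertices in increasing order. Then dim K = 3 and the simplices of K are:

  0-simplices (4): [1], [2], [3], [4]
  1-simplices (6): [1,2], [1,3], [1,4], [2,3], [2,4], [3,4]
  2-simplices (4): [1,2,3], [1,2,4], [1,3,4], [2,3,4]
  3-simplices (1): [1,2,3,4]

Hence C_0 ≅ Z^4, C_1 ≅ Z^6, C_2 ≅ Z^4, C_3 ≅ Z^1.

The boundary map ∂_1: C_1 → C_0 maps an edge to its endpoints' difference, ∂[p,q] = q − p. For instance
  ∂[2,3] = [3] − [2].
As a 4×6 matrix over Z this has rank 3, with invariant factors (1,1,1).

∂_2: C_2 → C_1 sends each 2-simplex [p,q,r] to [q,r] − [p,r] + [p,q]. For instance
  ∂[1,2,3] = [2,3] − [1,3] + [1,2],
  ∂[1,3,4] = [3,4] − [1,4] + [1,3].
This gives a 6×4 integer matrix of rank 3; reducing to Smith normal form yields diagonal entries (1,1,1).

∂_3: C_3 → C_2 sends each 3-simplex σ to the alternating sum Σ_i (−1)^i (σ with its i-th vertex removed). For instance
  ∂[1,2,3,4] = [2,3,4] − [1,3,4] + [1,2,4] − [1,2,3].
The 4×1 boundary matrix has rank 1 and Smith normal form diag(1).

Reading off H_k = ker ∂_k / im ∂_{k+1}:

  H_0: rank C_0 − rank ∂_1 = 4 − 3 = 1, and the invariant factors of ∂_1 are all 1, so H_0 = Z.
  H_1: rank ker ∂_1 − rank ∂_2 = (6 − 3) − 3 = 0, and the invariant factors of ∂_2 are all 1, so H_1 = 0.
  H_2: rank ker ∂_2 − rank ∂_3 = (4 − 3) − 1 = 0, and the invariant factors of ∂_3 are all 1, so H_2 = 0.
  H_3: rank ker ∂_3 − rank ∂_4 = (1 − 1) − 0 = 0, and there is no ∂_4, so H_3 = 0.

H_0 = Z,  H_1 = 0,  H_2 = 0,  H_3 = 0.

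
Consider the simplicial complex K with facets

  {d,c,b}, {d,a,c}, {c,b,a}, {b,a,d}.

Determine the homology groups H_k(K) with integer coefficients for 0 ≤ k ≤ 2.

Order the vertices as a < b < c < d. Listing each simplex with vertices in this order, K has dimension 2 with simplices:

  0-simplices (4): a, b, c, d
  1-simplices (6): ab, ac, ad, bc, bd, cd
  2-simplices (4): abc, abd, acd, bcd

so the chain groups are C_0 ≅ Z^4, C_1 ≅ Z^6, C_2 ≅ Z^4.

∂_1: C_1 → C_0 is given by ∂[p,q] = [q] − [p].
The resulting 4×6 matrix has rank 3, and its Smith normal form has invariant factors (1,1,1).

Boundary ∂_2: C_2 → C_1 maps a triangle to the signed sum of its edges. For instance
  ∂abd = bd − ad + ab,
  ∂acd = cd − ad + ac.
The resulting 6×4 matrix has rank 3, and its Smith normal form has invariant factors (1,1,1).

Reading off H_k = ker ∂_k / im ∂_{k+1}:

  H_0: rank C_0 − rank ∂_1 = 4 − 3 = 1, and the invariant factors of ∂_1 are all 1, so H_0 = Z.
  H_1: rank ker ∂_1 − rank ∂_2 = (6 − 3) − 3 = 0, and the invariant factors of ∂_2 are all 1, so H_1 = 0.
  H_2: rank ker ∂_2 − rank ∂_3 = (4 − 3) − 0 = 1, and there is no ∂_3, so H_2 = Z.

As a check, the Euler characteristic is 4 − 6 + 4 = 2, which agrees with 1 − 0 + 1 = 2.

H_0 ≅ Z,  H_1 = 0,  H_2 ≅ Z.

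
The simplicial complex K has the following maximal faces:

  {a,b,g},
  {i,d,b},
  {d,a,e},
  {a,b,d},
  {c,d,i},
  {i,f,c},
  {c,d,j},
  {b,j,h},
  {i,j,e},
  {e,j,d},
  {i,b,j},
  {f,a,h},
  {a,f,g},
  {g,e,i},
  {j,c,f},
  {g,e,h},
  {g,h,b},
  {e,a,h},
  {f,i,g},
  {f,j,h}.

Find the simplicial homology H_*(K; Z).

Take the total order a < b < c < d < e < f < g < h < i < j on the vertex set. Then K (dimension 2) consists of the simplices:

  0-simplices (10): a, b, c, d, e, f, g, h, i, j
  1-simplices (30): ab, ad, ae, af, ag, ah, bd, bg, bh, bi, bj, cd, cf, ci, cj, de, di, dj, eg, eh, ei, ej, fg, fh, fi, fj, gh, gi, hj, ij
  2-simplices (20): abd, abg, ade, aeh, afg, afh, bdi, bgh, bhj, bij, cdi, cdj, cfi, cfj, dej, egh, egi, eij, fgi, fhj

so the chain groups are C_0 ≅ Z^10, C_1 ≅ Z^30, C_2 ≅ Z^20.

∂_1: C_1 → C_0 sends each edge [p,q] (with p < q) to q − p.
As a 10×30 matrix over Z this has rank 9, with invariant factors (1,1,1,1,1,1,1,1,1).

∂_2: C_2 → C_1 maps a triangle to the signed sum of its edges. For instance
  ∂egh = gh − eh + eg,
  ∂abd = bd − ad + ab.
The resulting 30×20 matrix has rank 20, and its Smith normal form has invariant factors (1,1,1,1,1,1,1,1,1,1,1,1,1,1,1,1,1,1,1,2).

Reading off H_k = ker ∂_k / im ∂_{k+1}:

  H_0: rank C_0 − rank ∂_1 = 10 − 9 = 1, and the invariant factors of ∂_1 are all 1, so H_0 = Z.
  H_1: rank ker ∂_1 − rank ∂_2 = (30 − 9) − 20 = 1, and ∂_2 has invariant factor 2 > 1, so H_1 = Z ⊕ Z/2.
  H_2: rank ker ∂_2 − rank ∂_3 = (20 − 20) − 0 = 0, and there is no ∂_3, so H_2 = 0.

H_0 = Z,  H_1 = Z ⊕ Z/2,  H_2 = 0.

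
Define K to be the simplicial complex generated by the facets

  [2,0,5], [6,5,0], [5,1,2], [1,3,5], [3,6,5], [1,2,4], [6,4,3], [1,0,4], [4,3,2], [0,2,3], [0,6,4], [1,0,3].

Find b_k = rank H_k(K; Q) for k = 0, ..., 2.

b_0 = 1, b_1 = 0, b_2 = 0.

We work with the vertex ordering 0 < 1 < 2 < 3 < 4 < 5 < 6. The simplices of K, each written with vertices in increasing order, are:

  0-simplices (7): [0], [1], [2], [3], [4], [5], [6]
  1-simplices (18): [0,1], [0,2], [0,3], [0,4], [0,5], [0,6], [1,2], [1,3], [1,4], [1,5], [2,3], [2,4], [2,5], [3,4], [3,5], [3,6], [4,6], [5,6]
  2-simplices (12): [0,1,3], [0,1,4], [0,2,3], [0,2,5], [0,4,6], [0,5,6], [1,2,4], [1,2,5], [1,3,5], [2,3,4], [3,4,6], [3,5,6]

so the chain groups are C_0 ≅ Z^7, C_1 ≅ Z^18, C_2 ≅ Z^12.

∂_1: C_1 → C_0 sends each edge [p,q] (with p < q) to q − p. For instance
  ∂[4,6] = [6] − [4].
The resulting 7×18 matrix has rank 6, and its Smith normal form has invariant factors (1,1,1,1,1,1).

∂_2: C_2 → C_1 acts by ∂[p,q,r] = [q,r] − [p,r] + [p,q]. For instance
  ∂[0,2,3] = [2,3] − [0,3] + [0,2],
  ∂[0,4,6] = [4,6] − [0,6] + [0,4].
This gives a 18×12 integer matrix of rank 12; reducing to Smith normal form yields diagonal entries (1,1,1,1,1,1,1,1,1,1,1,2).

Reading off H_k = ker ∂_k / im ∂_{k+1}:

  H_0: rank C_0 − rank ∂_1 = 7 − 6 = 1, and the invariant factors of ∂_1 are all 1, so H_0 ≅ Z.
  H_1: rank ker ∂_1 − rank ∂_2 = (18 − 6) − 12 = 0, and ∂_2 has invariant factor 2 > 1, so H_1 ≅ Z/2.
  H_2: rank ker ∂_2 − rank ∂_3 = (12 − 12) − 0 = 0, and there is no ∂_3, so H_2 ≅ 0.

Hence the Betti numbers are b_0 = 1, b_1 = 0, b_2 = 0.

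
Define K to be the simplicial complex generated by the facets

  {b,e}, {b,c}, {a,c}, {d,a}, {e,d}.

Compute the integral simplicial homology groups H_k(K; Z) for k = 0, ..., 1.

H_0 ≅ Z,  H_1 ≅ Z.

We work with the vertex ordering a < b < c < d < e. The simplices of K, each written with vertices in increasing order, are:

  0-simplices (5): a, b, c, d, e
  1-simplices (5): ac, ad, bc, be, de

Hence C_0 ≅ Z^5, C_1 ≅ Z^5.

∂_1: C_1 → C_0 is given by ∂[p,q] = [q] − [p]. For instance
  ∂ac = c − a.
The 5×5 boundary matrix has rank 4 and Smith normal form diag(1,1,1,1).

Reading off H_k = ker ∂_k / im ∂_{k+1}:

  H_0: rank C_0 − rank ∂_1 = 5 − 4 = 1, and the invariant factors of ∂_1 are all 1, so H_0 = Z.
  H_1: rank ker ∂_1 − rank ∂_2 = (5 − 4) − 0 = 1, and there is no ∂_2, so H_1 = Z.

As a check, the Euler characteristic is 5 − 5 = 0, which agrees with 1 − 1 = 0.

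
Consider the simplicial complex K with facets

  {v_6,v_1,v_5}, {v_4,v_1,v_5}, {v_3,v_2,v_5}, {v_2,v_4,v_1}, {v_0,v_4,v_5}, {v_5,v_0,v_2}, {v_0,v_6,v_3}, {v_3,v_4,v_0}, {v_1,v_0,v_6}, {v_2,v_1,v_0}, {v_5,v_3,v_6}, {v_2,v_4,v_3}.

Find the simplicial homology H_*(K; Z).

Take the total order v_0 < v_1 < v_2 < v_3 < v_4 < v_5 < v_6 on the vertex set. Then K (dimension 2) consists of the simplices:

  0-simplices (7): [v_0], [v_1], [v_2], [v_3], [v_4], [v_5], [v_6]
  1-simplices (18): (18 of them)
  2-simplices (12): (12 of them)

Hence C_0 ≅ Z^7, C_1 ≅ Z^18, C_2 ≅ Z^12.

Boundary ∂_1: C_1 → C_0 maps an edge to its endpoints' difference, ∂[p,q] = q − p.
As a 7×18 matrix over Z this has rank 6, with invariant factors (1,1,1,1,1,1).

∂_2: C_2 → C_1 acts by ∂[p,q,r] = [q,r] − [p,r] + [p,q]. For instance
  ∂[v_0,v_2,v_5] = [v_2,v_5] − [v_0,v_5] + [v_0,v_2],
  ∂[v_0,v_3,v_4] = [v_3,v_4] − [v_0,v_4] + [v_0,v_3].
The 18×12 boundary matrix has rank 12 and Smith normal form diag(1,1,1,1,1,1,1,1,1,1,1,2).

Now H_k = ker ∂_k / im ∂_{k+1}, so:

  H_0: rank C_0 − rank ∂_1 = 7 − 6 = 1, and the invariant factors of ∂_1 are all 1, so H_0 = Z.
  H_1: rank ker ∂_1 − rank ∂_2 = (18 − 6) − 12 = 0, and ∂_2 has invariant factor 2 > 1, so H_1 = Z/2Z.
  H_2: rank ker ∂_2 − rank ∂_3 = (12 − 12) − 0 = 0, and there is no ∂_3, so H_2 = 0.

H_0 ≅ Z,  H_1 ≅ Z/2Z,  H_2 = 0.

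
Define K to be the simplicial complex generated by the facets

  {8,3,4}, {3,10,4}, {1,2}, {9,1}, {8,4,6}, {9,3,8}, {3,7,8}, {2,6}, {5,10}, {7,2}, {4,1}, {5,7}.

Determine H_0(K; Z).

Take the total order 1 < 2 < 3 < 4 < 5 < 6 < 7 < 8 < 9 < 10 on the vertex set. Then K (dimension 2) consists of the simplices:

  0-simplices (10): [1], [2], [3], [4], [5], [6], [7], [8], [9], [10]
  1-simplices (18): [1,2], [1,4], [1,9], [2,6], [2,7], [3,4], [3,7], [3,8], [3,9], [3,10], [4,6], [4,8], [4,10], [5,7], [5,10], [6,8], [7,8], [8,9]
  2-simplices (5): [3,4,8], [3,4,10], [3,7,8], [3,8,9], [4,6,8]

giving chain groups C_0 ≅ Z^10, C_1 ≅ Z^18, C_2 ≅ Z^5.

Boundary ∂_1: C_1 → C_0 is given by ∂[p,q] = [q] − [p].
The 10×18 boundary matrix has rank 9 and Smith normal form diag(1,1,1,1,1,1,1,1,1).

The boundary map ∂_2: C_2 → C_1 sends each 2-simplex [p,q,r] to [q,r] − [p,r] + [p,q]. For instance
  ∂[3,7,8] = [7,8] − [3,8] + [3,7],
  ∂[3,4,8] = [4,8] − [3,8] + [3,4].
The 18×5 boundary matrix has rank 5 and Smith normal form diag(1,1,1,1,1).

Now H_k = ker ∂_k / im ∂_{k+1}, so:

  H_0: rank C_0 − rank ∂_1 = 10 − 9 = 1, and the invariant factors of ∂_1 are all 1, so H_0 ≅ Z.

H_0 = Z.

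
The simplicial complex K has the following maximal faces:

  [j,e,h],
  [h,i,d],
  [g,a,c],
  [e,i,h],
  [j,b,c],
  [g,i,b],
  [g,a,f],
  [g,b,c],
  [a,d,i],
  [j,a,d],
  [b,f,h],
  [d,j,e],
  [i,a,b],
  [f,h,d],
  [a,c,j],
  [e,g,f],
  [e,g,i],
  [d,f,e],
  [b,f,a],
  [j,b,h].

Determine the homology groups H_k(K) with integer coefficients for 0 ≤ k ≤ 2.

Order the vertices as a < b < c < d < e < f < g < h < i < j. Listing each simplex with vertices in this order, K has dimension 2 with simplices:

  0-simplices (10): a, b, c, d, e, f, g, h, i, j
  1-simplices (30): ab, ac, ad, af, ag, ai, aj, bc, bf, bg, bh, bi, bj, cg, cj, de, df, dh, di, dj, ef, eg, eh, ei, ej, fg, fh, gi, hi, hj
  2-simplices (20): abf, abi, acg, acj, adi, adj, afg, bcg, bcj, bfh, bgi, bhj, def, dej, dfh, dhi, efg, egi, ehi, ehj

Hence C_0 ≅ Z^10, C_1 ≅ Z^30, C_2 ≅ Z^20.

The boundary map ∂_1: C_1 → C_0 maps an edge to its endpoints' difference, ∂[p,q] = q − p. For instance
  ∂df = f − d.
The 10×30 boundary matrix has rank 9 and Smith normal form diag(1,1,1,1,1,1,1,1,1).

The boundary map ∂_2: C_2 → C_1 sends each 2-simplex [p,q,r] to [q,r] − [p,r] + [p,q]. For instance
  ∂ehi = hi − ei + eh,
  ∂bhj = hj − bj + bh.
As a 30×20 matrix over Z this has rank 20, with invariant factors (1,1,1,1,1,1,1,1,1,1,1,1,1,1,1,1,1,1,1,2).

Computing H_k = (kernel of ∂_k) / (image of ∂_{k+1}):

  H_0: rank C_0 − rank ∂_1 = 10 − 9 = 1, and the invariant factors of ∂_1 are all 1, so H_0 ≅ Z.
  H_1: rank ker ∂_1 − rank ∂_2 = (30 − 9) − 20 = 1, and ∂_2 has invariant factor 2 > 1, so H_1 ≅ Z ⊕ Z_2.
  H_2: rank ker ∂_2 − rank ∂_3 = (20 − 20) − 0 = 0, and there is no ∂_3, so H_2 ≅ 0.

H_0 ≅ Z,  H_1 ≅ Z ⊕ Z_2,  H_2 = 0.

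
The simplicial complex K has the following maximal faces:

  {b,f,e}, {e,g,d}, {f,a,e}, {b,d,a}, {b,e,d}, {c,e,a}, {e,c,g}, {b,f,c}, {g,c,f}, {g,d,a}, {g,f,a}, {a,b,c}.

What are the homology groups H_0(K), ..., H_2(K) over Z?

Take the total order a < b < c < d < e < f < g on the vertex set. Then K (dimension 2) consists of the simplices:

  0-simplices (7): a, b, c, d, e, f, g
  1-simplices (18): ab, ac, ad, ae, af, ag, bc, bd, be, bf, ce, cf, cg, de, dg, ef, eg, fg
  2-simplices (12): abc, abd, ace, adg, aef, afg, bcf, bde, bef, ceg, cfg, deg

Hence C_0 ≅ Z^7, C_1 ≅ Z^18, C_2 ≅ Z^12.

Boundary ∂_1: C_1 → C_0 is given by ∂[p,q] = [q] − [p]. For instance
  ∂ce = e − c.
The 7×18 boundary matrix has rank 6 and Smith normal form diag(1,1,1,1,1,1).

The boundary map ∂_2: C_2 → C_1 sends each 2-simplex [p,q,r] to [q,r] − [p,r] + [p,q]. For instance
  ∂bef = ef − bf + be,
  ∂aef = ef − af + ae.
The 18×12 boundary matrix has rank 12 and Smith normal form diag(1,1,1,1,1,1,1,1,1,1,1,2).

Now H_k = ker ∂_k / im ∂_{k+1}, so:

  H_0: rank C_0 − rank ∂_1 = 7 − 6 = 1, and the invariant factors of ∂_1 are all 1, so H_0 ≅ Z.
  H_1: rank ker ∂_1 − rank ∂_2 = (18 − 6) − 12 = 0, and ∂_2 has invariant factor 2 > 1, so H_1 ≅ Z/2Z.
  H_2: rank ker ∂_2 − rank ∂_3 = (12 − 12) − 0 = 0, and there is no ∂_3, so H_2 ≅ 0.

(K is a triangulation of the real projective plane RP^2.)

H_0 ≅ Z,  H_1 ≅ Z/2Z,  H_2 = 0.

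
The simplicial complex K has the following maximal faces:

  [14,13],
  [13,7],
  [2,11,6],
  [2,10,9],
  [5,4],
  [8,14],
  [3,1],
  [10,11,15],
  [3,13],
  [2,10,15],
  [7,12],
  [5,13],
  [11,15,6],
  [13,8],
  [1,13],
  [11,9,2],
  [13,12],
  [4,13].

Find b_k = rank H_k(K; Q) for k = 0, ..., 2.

b_0 = 2, b_1 = 5, b_2 = 0.

Fix the vertex order 1 < 2 < 3 < 4 < 5 < 6 < 7 < 8 < 9 < 10 < 11 < 12 < 13 < 14 < 15 and write every simplex with vertices in increasing order. Then dim K = 2 and the simplices of K are:

  0-simplices (15): [1], [2], [3], [4], [5], [6], [7], [8], [9], [10], [11], [12], [13], [14], [15]
  1-simplices (24): (24 of them)
  2-simplices (6): [2,6,11], [2,9,10], [2,9,11], [2,10,15], [6,11,15], [10,11,15]

giving chain groups C_0 ≅ Z^15, C_1 ≅ Z^24, C_2 ≅ Z^6.

∂_1: C_1 → C_0 maps an edge to its endpoints' difference, ∂[p,q] = q − p.
This gives a 15×24 integer matrix of rank 13; reducing to Smith normal form yields diagonal entries (1,1,1,1,1,1,1,1,1,1,1,1,1).

Boundary ∂_2: C_2 → C_1 sends each 2-simplex [p,q,r] to [q,r] − [p,r] + [p,q]. For instance
  ∂[6,11,15] = [11,15] − [6,15] + [6,11],
  ∂[2,9,11] = [9,11] − [2,11] + [2,9].
As a 24×6 matrix over Z this has rank 6, with invariant factors (1,1,1,1,1,1).

Now H_k = ker ∂_k / im ∂_{k+1}, so:

  H_0: rank C_0 − rank ∂_1 = 15 − 13 = 2, and the invariant factors of ∂_1 are all 1, so H_0 ≅ Z^2.
  H_1: rank ker ∂_1 − rank ∂_2 = (24 − 13) − 6 = 5, and the invariant factors of ∂_2 are all 1, so H_1 ≅ Z^5.
  H_2: rank ker ∂_2 − rank ∂_3 = (6 − 6) − 0 = 0, and there is no ∂_3, so H_2 ≅ 0.

Hence the Betti numbers are b_0 = 2, b_1 = 5, b_2 = 0.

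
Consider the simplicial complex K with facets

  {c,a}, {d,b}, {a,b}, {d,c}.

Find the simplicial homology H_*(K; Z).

K has 4 vertices, 4 edges.
rank ∂_0 = 0, rank ∂_1 = 3 ⇒ b_0 = 4 − 0 − 3 = 1; all invariant factors of ∂_1 are 1 so no torsion. So H_0 = Z.
rank ∂_1 = 3, rank ∂_2 = 0 ⇒ b_1 = 4 − 3 − 0 = 1. So H_1 = Z.

H_0 = Z,  H_1 = Z.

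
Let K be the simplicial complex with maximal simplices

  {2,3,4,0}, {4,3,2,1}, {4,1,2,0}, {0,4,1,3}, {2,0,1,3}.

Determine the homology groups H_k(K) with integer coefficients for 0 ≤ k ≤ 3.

H_0 ≅ Z,  H_1 = 0,  H_2 = 0,  H_3 ≅ Z.

We work with the vertex ordering 0 < 1 < 2 < 3 < 4. The simplices of K, each written with vertices in increasing order, are:

  0-simplices (5): [0], [1], [2], [3], [4]
  1-simplices (10): [0,1], [0,2], [0,3], [0,4], [1,2], [1,3], [1,4], [2,3], [2,4], [3,4]
  2-simplices (10): [0,1,2], [0,1,3], [0,1,4], [0,2,3], [0,2,4], [0,3,4], [1,2,3], [1,2,4], [1,3,4], [2,3,4]
  3-simplices (5): [0,1,2,3], [0,1,2,4], [0,1,3,4], [0,2,3,4], [1,2,3,4]

Hence C_0 ≅ Z^5, C_1 ≅ Z^10, C_2 ≅ Z^10, C_3 ≅ Z^5.

The boundary map ∂_1: C_1 → C_0 is given by ∂[p,q] = [q] − [p].
This gives a 5×10 integer matrix of rank 4; reducing to Smith normal form yields diagonal entries (1,1,1,1).

∂_2: C_2 → C_1 acts by ∂[p,q,r] = [q,r] − [p,r] + [p,q]. For instance
  ∂[1,2,3] = [2,3] − [1,3] + [1,2],
  ∂[1,2,4] = [2,4] − [1,4] + [1,2].
The resulting 10×10 matrix has rank 6, and its Smith normal form has invariant factors (1,1,1,1,1,1).

Boundary ∂_3: C_3 → C_2 sends each 3-simplex σ to the alternating sum Σ_i (−1)^i (σ with its i-th vertex removed). For instance
  ∂[0,1,2,4] = [1,2,4] − [0,2,4] + [0,1,4] − [0,1,2],
  ∂[0,1,3,4] = [1,3,4] − [0,3,4] + [0,1,4] − [0,1,3].
The resulting 10×5 matrix has rank 4, and its Smith normal form has invariant factors (1,1,1,1).

Now H_k = ker ∂_k / im ∂_{k+1}, so:

  H_0: rank C_0 − rank ∂_1 = 5 − 4 = 1, and the invariant factors of ∂_1 are all 1, so H_0 = Z.
  H_1: rank ker ∂_1 − rank ∂_2 = (10 − 4) − 6 = 0, and the invariant factors of ∂_2 are all 1, so H_1 = 0.
  H_2: rank ker ∂_2 − rank ∂_3 = (10 − 6) − 4 = 0, and the invariant factors of ∂_3 are all 1, so H_2 = 0.
  H_3: rank ker ∂_3 − rank ∂_4 = (5 − 4) − 0 = 1, and there is no ∂_4, so H_3 = Z.

As a check, the Euler characteristic is 5 − 10 + 10 − 5 = 0, which agrees with 1 − 0 + 0 − 1 = 0.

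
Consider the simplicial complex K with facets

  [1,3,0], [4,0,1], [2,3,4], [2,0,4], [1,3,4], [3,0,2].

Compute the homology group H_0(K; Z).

H_0 ≅ Z.

Order the vertices as 0 < 1 < 2 < 3 < 4. Listing each simplex with vertices in this order, K has dimension 2 with simplices:

  0-simplices (5): [0], [1], [2], [3], [4]
  1-simplices (9): [0,1], [0,2], [0,3], [0,4], [1,3], [1,4], [2,3], [2,4], [3,4]
  2-simplices (6): [0,1,3], [0,1,4], [0,2,3], [0,2,4], [1,3,4], [2,3,4]

giving chain groups C_0 ≅ Z^5, C_1 ≅ Z^9, C_2 ≅ Z^6.

∂_1: C_1 → C_0 sends each edge [p,q] (with p < q) to q − p. For instance
  ∂[1,3] = [3] − [1].
As a 5×9 matrix over Z this has rank 4, with invariant factors (1,1,1,1).

Boundary ∂_2: C_2 → C_1 maps a triangle to the signed sum of its edges. For instance
  ∂[0,1,4] = [1,4] − [0,4] + [0,1],
  ∂[2,3,4] = [3,4] − [2,4] + [2,3].
This gives a 9×6 integer matrix of rank 5; reducing to Smith normal form yields diagonal entries (1,1,1,1,1).

Computing H_k = (kernel of ∂_k) / (image of ∂_{k+1}):

  H_0: rank C_0 − rank ∂_1 = 5 − 4 = 1, and the invariant factors of ∂_1 are all 1, so H_0 ≅ Z.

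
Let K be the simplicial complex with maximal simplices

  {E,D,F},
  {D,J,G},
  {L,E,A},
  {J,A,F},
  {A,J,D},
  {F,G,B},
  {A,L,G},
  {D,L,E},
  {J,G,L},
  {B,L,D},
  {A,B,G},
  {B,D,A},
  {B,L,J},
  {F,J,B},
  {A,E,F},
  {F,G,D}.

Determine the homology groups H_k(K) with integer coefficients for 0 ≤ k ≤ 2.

H_0 ≅ Z,  H_1 ≅ Z^2,  H_2 ≅ Z.

Take the total order A < B < D < E < F < G < J < L on the vertex set. Then K (dimension 2) consists of the simplices:

  0-simplices (8): A, B, D, E, F, G, J, L
  1-simplices (24): AB, AD, AE, AF, AG, AJ, AL, BD, BF, BG, BJ, BL, DE, DF, DG, DJ, DL, EF, EL, FG, FJ, GJ, GL, JL
  2-simplices (16): ABD, ABG, ADJ, AEF, AEL, AFJ, AGL, BDL, BFG, BFJ, BJL, DEF, DEL, DFG, DGJ, GJL

so the chain groups are C_0 ≅ Z^8, C_1 ≅ Z^24, C_2 ≅ Z^16.

The boundary map ∂_1: C_1 → C_0 sends each edge [p,q] (with p < q) to q − p. For instance
  ∂DJ = J − D.
This gives a 8×24 integer matrix of rank 7; reducing to Smith normal form yields diagonal entries (1,1,1,1,1,1,1).

∂_2: C_2 → C_1 sends each 2-simplex [p,q,r] to [q,r] − [p,r] + [p,q]. For instance
  ∂DFG = FG − DG + DF,
  ∂BFG = FG − BG + BF.
This gives a 24×16 integer matrix of rank 15; reducing to Smith normal form yields diagonal entries (1,1,1,1,1,1,1,1,1,1,1,1,1,1,1).

Reading off H_k = ker ∂_k / im ∂_{k+1}:

  H_0: rank C_0 − rank ∂_1 = 8 − 7 = 1, and the invariant factors of ∂_1 are all 1, so H_0 = Z.
  H_1: rank ker ∂_1 − rank ∂_2 = (24 − 7) − 15 = 2, and the invariant factors of ∂_2 are all 1, so H_1 = Z^2.
  H_2: rank ker ∂_2 − rank ∂_3 = (16 − 15) − 0 = 1, and there is no ∂_3, so H_2 = Z.

As a check, the Euler characteristic is 8 − 24 + 16 = 0, which agrees with 1 − 2 + 1 = 0.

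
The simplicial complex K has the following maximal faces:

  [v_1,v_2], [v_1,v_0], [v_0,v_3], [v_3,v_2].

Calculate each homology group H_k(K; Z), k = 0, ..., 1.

H_0 ≅ Z,  H_1 ≅ Z.

Order the vertices as v_0 < v_1 < v_2 < v_3. Listing each simplex with vertices in this order, K has dimension 1 with simplices:

  0-simplices (4): [v_0], [v_1], [v_2], [v_3]
  1-simplices (4): [v_0,v_1], [v_0,v_3], [v_1,v_2], [v_2,v_3]

giving chain groups C_0 ≅ Z^4, C_1 ≅ Z^4.

The boundary map ∂_1: C_1 → C_0 is given by ∂[p,q] = [q] − [p].
The 4×4 boundary matrix has rank 3 and Smith normal form diag(1,1,1).

Computing H_k = (kernel of ∂_k) / (image of ∂_{k+1}):

  H_0: rank C_0 − rank ∂_1 = 4 − 3 = 1, and the invariant factors of ∂_1 are all 1, so H_0 ≅ Z.
  H_1: rank ker ∂_1 − rank ∂_2 = (4 − 3) − 0 = 1, and there is no ∂_2, so H_1 ≅ Z.

As a check, the Euler characteristic is 4 − 4 = 0, which agrees with 1 − 1 = 0.
(K is a triangulation of the circle S^1.)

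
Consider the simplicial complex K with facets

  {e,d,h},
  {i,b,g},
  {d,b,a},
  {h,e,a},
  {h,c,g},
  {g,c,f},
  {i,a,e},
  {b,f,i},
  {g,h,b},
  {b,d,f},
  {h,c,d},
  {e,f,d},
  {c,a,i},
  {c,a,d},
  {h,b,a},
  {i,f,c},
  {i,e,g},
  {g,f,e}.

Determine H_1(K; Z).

H_1 = Z × Z/2.

We work with the vertex ordering a < b < c < d < e < f < g < h < i. The simplices of K, each written with vertices in increasing order, are:

  0-simplices (9): a, b, c, d, e, f, g, h, i
  1-simplices (27): ab, ac, ad, ae, ah, ai, bd, bf, bg, bh, bi, cd, cf, cg, ch, ci, de, df, dh, ef, eg, eh, ei, fg, fi, gh, gi
  2-simplices (18): abd, abh, acd, aci, aeh, aei, bdf, bfi, bgh, bgi, cdh, cfg, cfi, cgh, def, deh, efg, egi

giving chain groups C_0 ≅ Z^9, C_1 ≅ Z^27, C_2 ≅ Z^18.

∂_1: C_1 → C_0 sends each edge [p,q] (with p < q) to q − p.
The 9×27 boundary matrix has rank 8 and Smith normal form diag(1,1,1,1,1,1,1,1).

The boundary map ∂_2: C_2 → C_1 sends each 2-simplex [p,q,r] to [q,r] − [p,r] + [p,q]. For instance
  ∂cdh = dh − ch + cd,
  ∂def = ef − df + de.
As a 27×18 matrix over Z this has rank 18, with invariant factors (1,1,1,1,1,1,1,1,1,1,1,1,1,1,1,1,1,2).

Computing H_k = (kernel of ∂_k) / (image of ∂_{k+1}):

  H_1: rank ker ∂_1 − rank ∂_2 = (27 − 8) − 18 = 1, and ∂_2 has invariant factor 2 > 1, so H_1 = Z × Z/2.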